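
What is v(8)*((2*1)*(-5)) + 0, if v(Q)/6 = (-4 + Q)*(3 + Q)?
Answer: -2640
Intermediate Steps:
v(Q) = 6*(-4 + Q)*(3 + Q) (v(Q) = 6*((-4 + Q)*(3 + Q)) = 6*(-4 + Q)*(3 + Q))
v(8)*((2*1)*(-5)) + 0 = (-72 - 6*8 + 6*8²)*((2*1)*(-5)) + 0 = (-72 - 48 + 6*64)*(2*(-5)) + 0 = (-72 - 48 + 384)*(-10) + 0 = 264*(-10) + 0 = -2640 + 0 = -2640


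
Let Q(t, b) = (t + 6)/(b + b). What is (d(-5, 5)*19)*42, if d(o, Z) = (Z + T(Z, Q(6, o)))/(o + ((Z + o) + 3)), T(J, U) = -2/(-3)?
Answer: -2261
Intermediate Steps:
Q(t, b) = (6 + t)/(2*b) (Q(t, b) = (6 + t)/((2*b)) = (6 + t)*(1/(2*b)) = (6 + t)/(2*b))
T(J, U) = ⅔ (T(J, U) = -2*(-⅓) = ⅔)
d(o, Z) = (⅔ + Z)/(3 + Z + 2*o) (d(o, Z) = (Z + ⅔)/(o + ((Z + o) + 3)) = (⅔ + Z)/(o + (3 + Z + o)) = (⅔ + Z)/(3 + Z + 2*o))
(d(-5, 5)*19)*42 = (((⅔ + 5)/(3 + 5 + 2*(-5)))*19)*42 = (((17/3)/(3 + 5 - 10))*19)*42 = (((17/3)/(-2))*19)*42 = (-½*17/3*19)*42 = -17/6*19*42 = -323/6*42 = -2261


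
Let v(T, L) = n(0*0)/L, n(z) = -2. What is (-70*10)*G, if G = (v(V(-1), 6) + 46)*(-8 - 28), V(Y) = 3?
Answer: 1150800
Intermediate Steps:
v(T, L) = -2/L
G = -1644 (G = (-2/6 + 46)*(-8 - 28) = (-2*⅙ + 46)*(-36) = (-⅓ + 46)*(-36) = (137/3)*(-36) = -1644)
(-70*10)*G = -70*10*(-1644) = -700*(-1644) = 1150800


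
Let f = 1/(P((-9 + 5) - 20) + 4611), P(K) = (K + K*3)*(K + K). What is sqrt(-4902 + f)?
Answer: I*sqrt(416620779603)/9219 ≈ 70.014*I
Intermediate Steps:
P(K) = 8*K**2 (P(K) = (K + 3*K)*(2*K) = (4*K)*(2*K) = 8*K**2)
f = 1/9219 (f = 1/(8*((-9 + 5) - 20)**2 + 4611) = 1/(8*(-4 - 20)**2 + 4611) = 1/(8*(-24)**2 + 4611) = 1/(8*576 + 4611) = 1/(4608 + 4611) = 1/9219 ≈ 0.00010847)
sqrt(-4902 + f) = sqrt(-4902 + 1/9219) = sqrt(-45191537/9219) = I*sqrt(416620779603)/9219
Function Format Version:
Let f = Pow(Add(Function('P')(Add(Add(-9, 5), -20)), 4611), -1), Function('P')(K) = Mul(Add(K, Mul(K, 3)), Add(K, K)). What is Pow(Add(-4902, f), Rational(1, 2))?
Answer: Mul(Rational(1, 9219), I, Pow(416620779603, Rational(1, 2))) ≈ Mul(70.014, I)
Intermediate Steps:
Function('P')(K) = Mul(8, Pow(K, 2)) (Function('P')(K) = Mul(Add(K, Mul(3, K)), Mul(2, K)) = Mul(Mul(4, K), Mul(2, K)) = Mul(8, Pow(K, 2)))
f = Rational(1, 9219) (f = Pow(Add(Mul(8, Pow(Add(Add(-9, 5), -20), 2)), 4611), -1) = Pow(Add(Mul(8, Pow(Add(-4, -20), 2)), 4611), -1) = Pow(Add(Mul(8, Pow(-24, 2)), 4611), -1) = Pow(Add(Mul(8, 576), 4611), -1) = Pow(Add(4608, 4611), -1) = Pow(9219, -1) = Rational(1, 9219) ≈ 0.00010847)
Pow(Add(-4902, f), Rational(1, 2)) = Pow(Add(-4902, Rational(1, 9219)), Rational(1, 2)) = Pow(Rational(-45191537, 9219), Rational(1, 2)) = Mul(Rational(1, 9219), I, Pow(416620779603, Rational(1, 2)))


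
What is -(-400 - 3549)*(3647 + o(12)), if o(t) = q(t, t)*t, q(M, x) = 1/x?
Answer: 14405952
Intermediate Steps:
o(t) = 1 (o(t) = t/t = 1)
-(-400 - 3549)*(3647 + o(12)) = -(-400 - 3549)*(3647 + 1) = -(-3949)*3648 = -1*(-14405952) = 14405952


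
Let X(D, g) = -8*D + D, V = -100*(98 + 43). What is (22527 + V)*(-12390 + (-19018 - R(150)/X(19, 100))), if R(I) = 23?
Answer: -35201609907/133 ≈ -2.6467e+8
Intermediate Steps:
V = -14100 (V = -100*141 = -14100)
X(D, g) = -7*D
(22527 + V)*(-12390 + (-19018 - R(150)/X(19, 100))) = (22527 - 14100)*(-12390 + (-19018 - 23/((-7*19)))) = 8427*(-12390 + (-19018 - 23/(-133))) = 8427*(-12390 + (-19018 - 23*(-1)/133)) = 8427*(-12390 + (-19018 - 1*(-23/133))) = 8427*(-12390 + (-19018 + 23/133)) = 8427*(-12390 - 2529371/133) = 8427*(-4177241/133) = -35201609907/133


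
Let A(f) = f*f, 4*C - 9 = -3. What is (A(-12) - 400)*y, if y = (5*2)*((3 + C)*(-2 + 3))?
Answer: -11520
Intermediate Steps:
C = 3/2 (C = 9/4 + (1/4)*(-3) = 9/4 - 3/4 = 3/2 ≈ 1.5000)
y = 45 (y = (5*2)*((3 + 3/2)*(-2 + 3)) = 10*((9/2)*1) = 10*(9/2) = 45)
A(f) = f**2
(A(-12) - 400)*y = ((-12)**2 - 400)*45 = (144 - 400)*45 = -256*45 = -11520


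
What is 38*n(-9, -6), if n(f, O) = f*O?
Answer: 2052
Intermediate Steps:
n(f, O) = O*f
38*n(-9, -6) = 38*(-6*(-9)) = 38*54 = 2052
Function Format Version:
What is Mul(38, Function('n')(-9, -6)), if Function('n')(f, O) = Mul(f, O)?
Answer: 2052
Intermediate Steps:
Function('n')(f, O) = Mul(O, f)
Mul(38, Function('n')(-9, -6)) = Mul(38, Mul(-6, -9)) = Mul(38, 54) = 2052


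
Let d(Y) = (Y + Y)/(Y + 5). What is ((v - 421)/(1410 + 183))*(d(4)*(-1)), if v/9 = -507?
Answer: 39872/14337 ≈ 2.7811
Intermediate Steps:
v = -4563 (v = 9*(-507) = -4563)
d(Y) = 2*Y/(5 + Y) (d(Y) = (2*Y)/(5 + Y) = 2*Y/(5 + Y))
((v - 421)/(1410 + 183))*(d(4)*(-1)) = ((-4563 - 421)/(1410 + 183))*((2*4/(5 + 4))*(-1)) = (-4984/1593)*((2*4/9)*(-1)) = (-4984*1/1593)*((2*4*(⅑))*(-1)) = -39872*(-1)/14337 = -4984/1593*(-8/9) = 39872/14337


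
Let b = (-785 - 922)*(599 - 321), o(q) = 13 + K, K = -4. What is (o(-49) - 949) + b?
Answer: -475486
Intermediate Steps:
o(q) = 9 (o(q) = 13 - 4 = 9)
b = -474546 (b = -1707*278 = -474546)
(o(-49) - 949) + b = (9 - 949) - 474546 = -940 - 474546 = -475486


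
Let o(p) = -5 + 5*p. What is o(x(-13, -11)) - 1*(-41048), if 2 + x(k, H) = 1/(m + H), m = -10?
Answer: 861688/21 ≈ 41033.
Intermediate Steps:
x(k, H) = -2 + 1/(-10 + H)
o(x(-13, -11)) - 1*(-41048) = (-5 + 5*((21 - 2*(-11))/(-10 - 11))) - 1*(-41048) = (-5 + 5*((21 + 22)/(-21))) + 41048 = (-5 + 5*(-1/21*43)) + 41048 = (-5 + 5*(-43/21)) + 41048 = (-5 - 215/21) + 41048 = -320/21 + 41048 = 861688/21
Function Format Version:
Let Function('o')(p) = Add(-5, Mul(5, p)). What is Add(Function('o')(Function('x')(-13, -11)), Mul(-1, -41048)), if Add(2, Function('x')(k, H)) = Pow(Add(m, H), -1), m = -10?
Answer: Rational(861688, 21) ≈ 41033.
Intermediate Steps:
Function('x')(k, H) = Add(-2, Pow(Add(-10, H), -1))
Add(Function('o')(Function('x')(-13, -11)), Mul(-1, -41048)) = Add(Add(-5, Mul(5, Mul(Pow(Add(-10, -11), -1), Add(21, Mul(-2, -11))))), Mul(-1, -41048)) = Add(Add(-5, Mul(5, Mul(Pow(-21, -1), Add(21, 22)))), 41048) = Add(Add(-5, Mul(5, Mul(Rational(-1, 21), 43))), 41048) = Add(Add(-5, Mul(5, Rational(-43, 21))), 41048) = Add(Add(-5, Rational(-215, 21)), 41048) = Add(Rational(-320, 21), 41048) = Rational(861688, 21)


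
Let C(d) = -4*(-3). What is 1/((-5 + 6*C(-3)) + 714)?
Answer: 1/781 ≈ 0.0012804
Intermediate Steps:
C(d) = 12
1/((-5 + 6*C(-3)) + 714) = 1/((-5 + 6*12) + 714) = 1/((-5 + 72) + 714) = 1/(67 + 714) = 1/781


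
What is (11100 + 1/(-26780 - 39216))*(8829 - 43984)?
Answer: -25752992082845/65996 ≈ -3.9022e+8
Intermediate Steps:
(11100 + 1/(-26780 - 39216))*(8829 - 43984) = (11100 + 1/(-65996))*(-35155) = (11100 - 1/65996)*(-35155) = (732555599/65996)*(-35155) = -25752992082845/65996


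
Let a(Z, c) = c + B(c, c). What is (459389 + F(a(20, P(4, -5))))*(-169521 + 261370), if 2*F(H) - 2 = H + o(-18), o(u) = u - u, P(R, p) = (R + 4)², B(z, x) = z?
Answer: 42200390446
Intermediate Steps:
P(R, p) = (4 + R)²
o(u) = 0
a(Z, c) = 2*c (a(Z, c) = c + c = 2*c)
F(H) = 1 + H/2 (F(H) = 1 + (H + 0)/2 = 1 + H/2)
(459389 + F(a(20, P(4, -5))))*(-169521 + 261370) = (459389 + (1 + (2*(4 + 4)²)/2))*(-169521 + 261370) = (459389 + (1 + (2*8²)/2))*91849 = (459389 + (1 + (2*64)/2))*91849 = (459389 + (1 + (½)*128))*91849 = (459389 + (1 + 64))*91849 = (459389 + 65)*91849 = 459454*91849 = 42200390446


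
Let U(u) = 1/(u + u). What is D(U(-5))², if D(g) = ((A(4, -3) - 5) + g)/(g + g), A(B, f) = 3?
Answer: 441/4 ≈ 110.25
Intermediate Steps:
U(u) = 1/(2*u)
D(g) = (-2 + g)/(2*g) (D(g) = ((3 - 5) + g)/(g + g) = (-2 + g)/((2*g)) = (-2 + g)*(1/(2*g)) = (-2 + g)/(2*g))
D(U(-5))² = ((-2 + (½)/(-5))/(2*(((½)/(-5)))))² = ((-2 + (½)*(-⅕))/(2*(((½)*(-⅕)))))² = ((-2 - ⅒)/(2*(-⅒)))² = ((½)*(-10)*(-21/10))² = (21/2)² = 441/4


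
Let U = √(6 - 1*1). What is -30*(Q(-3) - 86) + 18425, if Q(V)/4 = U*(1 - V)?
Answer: 21005 - 480*√5 ≈ 19932.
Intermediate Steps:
U = √5 (U = √(6 - 1) = √5 ≈ 2.2361)
Q(V) = 4*√5*(1 - V) (Q(V) = 4*(√5*(1 - V)) = 4*√5*(1 - V))
-30*(Q(-3) - 86) + 18425 = -30*(4*√5*(1 - 1*(-3)) - 86) + 18425 = -30*(4*√5*(1 + 3) - 86) + 18425 = -30*(4*√5*4 - 86) + 18425 = -30*(16*√5 - 86) + 18425 = -30*(-86 + 16*√5) + 18425 = (2580 - 480*√5) + 18425 = 21005 - 480*√5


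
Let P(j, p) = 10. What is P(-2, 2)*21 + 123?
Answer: 333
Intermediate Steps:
P(-2, 2)*21 + 123 = 10*21 + 123 = 210 + 123 = 333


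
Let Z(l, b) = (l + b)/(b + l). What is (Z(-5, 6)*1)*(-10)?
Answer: -10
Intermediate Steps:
Z(l, b) = 1 (Z(l, b) = (b + l)/(b + l) = 1)
(Z(-5, 6)*1)*(-10) = (1*1)*(-10) = 1*(-10) = -10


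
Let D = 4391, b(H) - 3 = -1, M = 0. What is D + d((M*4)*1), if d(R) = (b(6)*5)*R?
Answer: 4391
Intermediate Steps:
b(H) = 2 (b(H) = 3 - 1 = 2)
d(R) = 10*R (d(R) = (2*5)*R = 10*R)
D + d((M*4)*1) = 4391 + 10*((0*4)*1) = 4391 + 10*(0*1) = 4391 + 10*0 = 4391 + 0 = 4391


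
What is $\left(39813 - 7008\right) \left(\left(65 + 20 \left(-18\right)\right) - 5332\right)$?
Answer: $-184593735$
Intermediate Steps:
$\left(39813 - 7008\right) \left(\left(65 + 20 \left(-18\right)\right) - 5332\right) = 32805 \left(\left(65 - 360\right) - 5332\right) = 32805 \left(-295 - 5332\right) = 32805 \left(-5627\right) = -184593735$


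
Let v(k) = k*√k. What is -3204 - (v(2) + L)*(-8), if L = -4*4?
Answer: -3332 + 16*√2 ≈ -3309.4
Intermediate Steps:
L = -16
v(k) = k^(3/2)
-3204 - (v(2) + L)*(-8) = -3204 - (2^(3/2) - 16)*(-8) = -3204 - (2*√2 - 16)*(-8) = -3204 - (-16 + 2*√2)*(-8) = -3204 - (128 - 16*√2) = -3204 + (-128 + 16*√2) = -3332 + 16*√2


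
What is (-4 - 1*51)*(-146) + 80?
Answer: 8110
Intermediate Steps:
(-4 - 1*51)*(-146) + 80 = (-4 - 51)*(-146) + 80 = -55*(-146) + 80 = 8030 + 80 = 8110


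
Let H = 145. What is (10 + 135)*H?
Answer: 21025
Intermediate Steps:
(10 + 135)*H = (10 + 135)*145 = 145*145 = 21025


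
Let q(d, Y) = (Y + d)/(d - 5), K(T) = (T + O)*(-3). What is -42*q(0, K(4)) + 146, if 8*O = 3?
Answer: 143/4 ≈ 35.750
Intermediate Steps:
O = 3/8 (O = (1/8)*3 = 3/8 ≈ 0.37500)
K(T) = -9/8 - 3*T (K(T) = (T + 3/8)*(-3) = (3/8 + T)*(-3) = -9/8 - 3*T)
q(d, Y) = (Y + d)/(-5 + d)
-42*q(0, K(4)) + 146 = -42*((-9/8 - 3*4) + 0)/(-5 + 0) + 146 = -42*((-9/8 - 12) + 0)/(-5) + 146 = -(-42)*(-105/8 + 0)/5 + 146 = -(-42)*(-105)/(5*8) + 146 = -42*21/8 + 146 = -441/4 + 146 = 143/4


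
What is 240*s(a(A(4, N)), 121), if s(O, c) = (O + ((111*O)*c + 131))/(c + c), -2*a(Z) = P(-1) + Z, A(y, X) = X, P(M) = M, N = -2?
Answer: 2433480/121 ≈ 20111.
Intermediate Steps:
a(Z) = 1/2 - Z/2 (a(Z) = -(-1 + Z)/2 = 1/2 - Z/2)
s(O, c) = (131 + O + 111*O*c)/(2*c) (s(O, c) = (O + (111*O*c + 131))/((2*c)) = (O + (131 + 111*O*c))*(1/(2*c)) = (131 + O + 111*O*c)*(1/(2*c)) = (131 + O + 111*O*c)/(2*c))
240*s(a(A(4, N)), 121) = 240*((1/2)*(131 + (1/2 - 1/2*(-2)) + 111*(1/2 - 1/2*(-2))*121)/121) = 240*((1/2)*(1/121)*(131 + (1/2 + 1) + 111*(1/2 + 1)*121)) = 240*((1/2)*(1/121)*(131 + 3/2 + 111*(3/2)*121)) = 240*((1/2)*(1/121)*(131 + 3/2 + 40293/2)) = 240*((1/2)*(1/121)*20279) = 240*(20279/242) = 2433480/121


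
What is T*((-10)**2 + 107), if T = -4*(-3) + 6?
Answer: 3726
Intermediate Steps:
T = 18 (T = 12 + 6 = 18)
T*((-10)**2 + 107) = 18*((-10)**2 + 107) = 18*(100 + 107) = 18*207 = 3726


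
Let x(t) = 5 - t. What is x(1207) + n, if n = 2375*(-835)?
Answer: -1984327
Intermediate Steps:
n = -1983125
x(1207) + n = (5 - 1*1207) - 1983125 = (5 - 1207) - 1983125 = -1202 - 1983125 = -1984327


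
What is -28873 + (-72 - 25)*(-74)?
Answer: -21695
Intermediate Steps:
-28873 + (-72 - 25)*(-74) = -28873 - 97*(-74) = -28873 + 7178 = -21695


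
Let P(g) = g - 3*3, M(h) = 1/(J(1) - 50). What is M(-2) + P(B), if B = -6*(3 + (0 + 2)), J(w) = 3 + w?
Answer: -1795/46 ≈ -39.022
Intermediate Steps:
B = -30 (B = -6*(3 + 2) = -6*5 = -30)
M(h) = -1/46 (M(h) = 1/((3 + 1) - 50) = 1/(4 - 50) = 1/(-46) = -1/46)
P(g) = -9 + g (P(g) = g - 9 = -9 + g)
M(-2) + P(B) = -1/46 + (-9 - 30) = -1/46 - 39 = -1795/46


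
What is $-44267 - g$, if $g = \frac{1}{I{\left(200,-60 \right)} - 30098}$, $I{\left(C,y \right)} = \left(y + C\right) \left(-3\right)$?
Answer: $- \frac{1350940305}{30518} \approx -44267.0$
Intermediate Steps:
$I{\left(C,y \right)} = - 3 C - 3 y$ ($I{\left(C,y \right)} = \left(C + y\right) \left(-3\right) = - 3 C - 3 y$)
$g = - \frac{1}{30518}$ ($g = \frac{1}{\left(\left(-3\right) 200 - -180\right) - 30098} = \frac{1}{\left(-600 + 180\right) - 30098} = \frac{1}{-420 - 30098} = \frac{1}{-30518} = - \frac{1}{30518} \approx -3.2768 \cdot 10^{-5}$)
$-44267 - g = -44267 - - \frac{1}{30518} = -44267 + \frac{1}{30518} = - \frac{1350940305}{30518}$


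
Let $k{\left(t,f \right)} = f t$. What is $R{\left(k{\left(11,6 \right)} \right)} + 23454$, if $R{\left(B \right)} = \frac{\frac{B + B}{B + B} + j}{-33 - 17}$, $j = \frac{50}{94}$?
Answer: $\frac{27558414}{1175} \approx 23454.0$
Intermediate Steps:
$j = \frac{25}{47}$ ($j = 50 \cdot \frac{1}{94} = \frac{25}{47} \approx 0.53191$)
$R{\left(B \right)} = - \frac{36}{1175}$ ($R{\left(B \right)} = \frac{\frac{B + B}{B + B} + \frac{25}{47}}{-33 - 17} = \frac{\frac{2 B}{2 B} + \frac{25}{47}}{-50} = \left(2 B \frac{1}{2 B} + \frac{25}{47}\right) \left(- \frac{1}{50}\right) = \left(1 + \frac{25}{47}\right) \left(- \frac{1}{50}\right) = \frac{72}{47} \left(- \frac{1}{50}\right) = - \frac{36}{1175}$)
$R{\left(k{\left(11,6 \right)} \right)} + 23454 = - \frac{36}{1175} + 23454 = \frac{27558414}{1175}$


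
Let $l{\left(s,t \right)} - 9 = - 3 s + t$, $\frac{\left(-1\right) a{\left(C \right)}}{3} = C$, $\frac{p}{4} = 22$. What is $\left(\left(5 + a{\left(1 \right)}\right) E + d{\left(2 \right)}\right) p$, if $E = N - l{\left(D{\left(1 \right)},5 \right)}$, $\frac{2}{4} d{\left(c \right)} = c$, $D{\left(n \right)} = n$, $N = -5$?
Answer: $-2464$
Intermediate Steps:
$p = 88$ ($p = 4 \cdot 22 = 88$)
$a{\left(C \right)} = - 3 C$
$d{\left(c \right)} = 2 c$
$l{\left(s,t \right)} = 9 + t - 3 s$ ($l{\left(s,t \right)} = 9 - \left(- t + 3 s\right) = 9 + t - 3 s$)
$E = -16$ ($E = -5 - \left(9 + 5 - 3\right) = -5 - 11 = -16$)
$\left(\left(5 + a{\left(1 \right)}\right) E + d{\left(2 \right)}\right) p = \left(\left(5 - 3\right) \left(-16\right) + 2 \cdot 2\right) 88 = \left(\left(5 - 3\right) \left(-16\right) + 4\right) 88 = \left(2 \left(-16\right) + 4\right) 88 = \left(-32 + 4\right) 88 = \left(-28\right) 88 = -2464$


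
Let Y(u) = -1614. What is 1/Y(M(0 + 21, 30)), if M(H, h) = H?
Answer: -1/1614 ≈ -0.00061958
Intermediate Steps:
1/Y(M(0 + 21, 30)) = 1/(-1614) = -1/1614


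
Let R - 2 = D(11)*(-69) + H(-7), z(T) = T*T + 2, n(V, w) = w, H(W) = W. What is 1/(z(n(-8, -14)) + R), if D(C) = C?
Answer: -1/566 ≈ -0.0017668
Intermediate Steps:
z(T) = 2 + T² (z(T) = T² + 2 = 2 + T²)
R = -764 (R = 2 + (11*(-69) - 7) = 2 + (-759 - 7) = 2 - 766 = -764)
1/(z(n(-8, -14)) + R) = 1/((2 + (-14)²) - 764) = 1/((2 + 196) - 764) = 1/(198 - 764) = 1/(-566) = -1/566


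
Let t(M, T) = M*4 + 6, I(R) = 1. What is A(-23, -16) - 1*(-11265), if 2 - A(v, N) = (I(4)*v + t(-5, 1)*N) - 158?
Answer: 11224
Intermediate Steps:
t(M, T) = 6 + 4*M (t(M, T) = 4*M + 6 = 6 + 4*M)
A(v, N) = 160 - v + 14*N (A(v, N) = 2 - ((1*v + (6 + 4*(-5))*N) - 158) = 2 - ((v + (6 - 20)*N) - 158) = 2 - ((v - 14*N) - 158) = 2 - (-158 + v - 14*N) = 2 + (158 - v + 14*N) = 160 - v + 14*N)
A(-23, -16) - 1*(-11265) = (160 - 1*(-23) + 14*(-16)) - 1*(-11265) = (160 + 23 - 224) + 11265 = -41 + 11265 = 11224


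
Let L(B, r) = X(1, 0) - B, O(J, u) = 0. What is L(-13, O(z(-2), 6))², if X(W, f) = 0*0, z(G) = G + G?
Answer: 169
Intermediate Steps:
z(G) = 2*G
X(W, f) = 0
L(B, r) = -B (L(B, r) = 0 - B = -B)
L(-13, O(z(-2), 6))² = (-1*(-13))² = 13² = 169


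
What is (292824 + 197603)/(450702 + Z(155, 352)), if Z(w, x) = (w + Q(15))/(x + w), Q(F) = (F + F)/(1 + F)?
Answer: 1989171912/1828048567 ≈ 1.0881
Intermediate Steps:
Q(F) = 2*F/(1 + F) (Q(F) = (2*F)/(1 + F) = 2*F/(1 + F))
Z(w, x) = (15/8 + w)/(w + x) (Z(w, x) = (w + 2*15/(1 + 15))/(x + w) = (w + 2*15/16)/(w + x) = (w + 2*15*(1/16))/(w + x) = (w + 15/8)/(w + x) = (15/8 + w)/(w + x))
(292824 + 197603)/(450702 + Z(155, 352)) = (292824 + 197603)/(450702 + (15/8 + 155)/(155 + 352)) = 490427/(450702 + (1255/8)/507) = 490427/(450702 + (1/507)*(1255/8)) = 490427/(450702 + 1255/4056) = 490427/(1828048567/4056) = 490427*(4056/1828048567) = 1989171912/1828048567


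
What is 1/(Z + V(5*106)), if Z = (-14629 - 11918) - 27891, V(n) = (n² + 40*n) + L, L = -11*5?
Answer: 1/247607 ≈ 4.0387e-6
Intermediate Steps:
L = -55
V(n) = -55 + n² + 40*n (V(n) = (n² + 40*n) - 55 = -55 + n² + 40*n)
Z = -54438 (Z = -26547 - 27891 = -54438)
1/(Z + V(5*106)) = 1/(-54438 + (-55 + (5*106)² + 40*(5*106))) = 1/(-54438 + (-55 + 530² + 40*530)) = 1/(-54438 + (-55 + 280900 + 21200)) = 1/(-54438 + 302045) = 1/247607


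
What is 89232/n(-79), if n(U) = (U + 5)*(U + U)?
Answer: 22308/2923 ≈ 7.6319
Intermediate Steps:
n(U) = 2*U*(5 + U) (n(U) = (5 + U)*(2*U) = 2*U*(5 + U))
89232/n(-79) = 89232/((2*(-79)*(5 - 79))) = 89232/((2*(-79)*(-74))) = 89232/11692 = 89232*(1/11692) = 22308/2923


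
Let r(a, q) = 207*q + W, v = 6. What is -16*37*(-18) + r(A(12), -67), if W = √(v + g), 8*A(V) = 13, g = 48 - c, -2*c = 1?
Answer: -3213 + √218/2 ≈ -3205.6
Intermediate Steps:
c = -½ (c = -½*1 = -½ ≈ -0.50000)
g = 97/2 (g = 48 - 1*(-½) = 48 + ½ = 97/2 ≈ 48.500)
A(V) = 13/8 (A(V) = (⅛)*13 = 13/8)
W = √218/2 (W = √(6 + 97/2) = √(109/2) = √218/2 ≈ 7.3824)
r(a, q) = √218/2 + 207*q (r(a, q) = 207*q + √218/2 = √218/2 + 207*q)
-16*37*(-18) + r(A(12), -67) = -16*37*(-18) + (√218/2 + 207*(-67)) = -592*(-18) + (√218/2 - 13869) = 10656 + (-13869 + √218/2) = -3213 + √218/2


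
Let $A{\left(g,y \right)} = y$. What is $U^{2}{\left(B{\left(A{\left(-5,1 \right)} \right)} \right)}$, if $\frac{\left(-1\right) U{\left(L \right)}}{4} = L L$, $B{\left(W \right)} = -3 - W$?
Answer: $4096$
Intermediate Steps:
$U{\left(L \right)} = - 4 L^{2}$ ($U{\left(L \right)} = - 4 L L = - 4 L^{2}$)
$U^{2}{\left(B{\left(A{\left(-5,1 \right)} \right)} \right)} = \left(- 4 \left(-3 - 1\right)^{2}\right)^{2} = \left(- 4 \left(-4\right)^{2}\right)^{2} = \left(\left(-4\right) 16\right)^{2} = \left(-64\right)^{2} = 4096$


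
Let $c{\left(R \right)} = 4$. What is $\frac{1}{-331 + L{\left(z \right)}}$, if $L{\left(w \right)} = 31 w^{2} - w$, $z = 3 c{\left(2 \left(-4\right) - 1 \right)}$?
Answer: $\frac{1}{4121} \approx 0.00024266$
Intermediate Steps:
$z = 12$ ($z = 3 \cdot 4 = 12$)
$L{\left(w \right)} = - w + 31 w^{2}$
$\frac{1}{-331 + L{\left(z \right)}} = \frac{1}{-331 + 12 \left(-1 + 31 \cdot 12\right)} = \frac{1}{-331 + 12 \left(-1 + 372\right)} = \frac{1}{-331 + 12 \cdot 371} = \frac{1}{-331 + 4452} = \frac{1}{4121}$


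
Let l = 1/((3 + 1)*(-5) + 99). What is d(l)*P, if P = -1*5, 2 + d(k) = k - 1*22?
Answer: 9475/79 ≈ 119.94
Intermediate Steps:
l = 1/79 (l = 1/(4*(-5) + 99) = 1/(-20 + 99) = 1/79 ≈ 0.012658)
d(k) = -24 + k (d(k) = -2 + (k - 1*22) = -2 + (k - 22) = -2 + (-22 + k) = -24 + k)
P = -5
d(l)*P = (-24 + 1/79)*(-5) = -1895/79*(-5) = 9475/79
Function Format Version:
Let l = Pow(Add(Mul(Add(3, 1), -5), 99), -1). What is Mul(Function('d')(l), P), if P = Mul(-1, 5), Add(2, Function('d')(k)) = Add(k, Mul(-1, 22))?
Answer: Rational(9475, 79) ≈ 119.94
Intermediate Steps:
l = Rational(1, 79) (l = Pow(Add(Mul(4, -5), 99), -1) = Pow(Add(-20, 99), -1) = Pow(79, -1) = Rational(1, 79) ≈ 0.012658)
Function('d')(k) = Add(-24, k) (Function('d')(k) = Add(-2, Add(k, Mul(-1, 22))) = Add(-2, Add(k, -22)) = Add(-2, Add(-22, k)) = Add(-24, k))
P = -5
Mul(Function('d')(l), P) = Mul(Add(-24, Rational(1, 79)), -5) = Mul(Rational(-1895, 79), -5) = Rational(9475, 79)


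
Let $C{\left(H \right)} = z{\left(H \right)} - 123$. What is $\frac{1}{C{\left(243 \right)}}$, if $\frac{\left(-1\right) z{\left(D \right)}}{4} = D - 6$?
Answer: $- \frac{1}{1071} \approx -0.00093371$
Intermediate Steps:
$z{\left(D \right)} = 24 - 4 D$ ($z{\left(D \right)} = - 4 \left(D - 6\right) = - 4 \left(-6 + D\right) = 24 - 4 D$)
$C{\left(H \right)} = -99 - 4 H$ ($C{\left(H \right)} = \left(24 - 4 H\right) - 123 = -99 - 4 H$)
$\frac{1}{C{\left(243 \right)}} = \frac{1}{-99 - 972} = \frac{1}{-1071} = - \frac{1}{1071}$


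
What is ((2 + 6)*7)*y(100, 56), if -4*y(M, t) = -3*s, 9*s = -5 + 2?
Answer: -14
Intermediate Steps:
s = -⅓ (s = (-5 + 2)/9 = (⅑)*(-3) = -⅓ ≈ -0.33333)
y(M, t) = -¼ (y(M, t) = -(-3)*(-1)/(4*3) = -¼*1 = -¼)
((2 + 6)*7)*y(100, 56) = ((2 + 6)*7)*(-¼) = (8*7)*(-¼) = 56*(-¼) = -14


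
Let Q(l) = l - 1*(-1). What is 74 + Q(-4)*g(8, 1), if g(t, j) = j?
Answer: 71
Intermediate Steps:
Q(l) = 1 + l (Q(l) = l + 1 = 1 + l)
74 + Q(-4)*g(8, 1) = 74 + (1 - 4)*1 = 74 - 3*1 = 74 - 3 = 71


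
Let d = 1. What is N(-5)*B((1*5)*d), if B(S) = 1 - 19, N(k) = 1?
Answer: -18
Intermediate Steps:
B(S) = -18
N(-5)*B((1*5)*d) = 1*(-18) = -18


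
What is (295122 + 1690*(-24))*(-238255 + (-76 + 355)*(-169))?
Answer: -72653522172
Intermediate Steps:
(295122 + 1690*(-24))*(-238255 + (-76 + 355)*(-169)) = (295122 - 40560)*(-238255 + 279*(-169)) = 254562*(-238255 - 47151) = 254562*(-285406) = -72653522172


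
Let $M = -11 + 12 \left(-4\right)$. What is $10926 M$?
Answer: $-644634$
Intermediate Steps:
$M = -59$ ($M = -11 - 48 = -59$)
$10926 M = 10926 \left(-59\right) = -644634$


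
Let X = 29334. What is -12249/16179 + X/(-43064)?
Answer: -167014287/116122076 ≈ -1.4383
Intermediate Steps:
-12249/16179 + X/(-43064) = -12249/16179 + 29334/(-43064) = -12249*1/16179 + 29334*(-1/43064) = -4083/5393 - 14667/21532 = -167014287/116122076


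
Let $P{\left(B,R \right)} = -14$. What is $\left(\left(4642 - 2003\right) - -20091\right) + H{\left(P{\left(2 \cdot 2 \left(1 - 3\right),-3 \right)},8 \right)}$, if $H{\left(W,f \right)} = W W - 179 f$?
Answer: $21494$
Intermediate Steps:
$H{\left(W,f \right)} = W^{2} - 179 f$
$\left(\left(4642 - 2003\right) - -20091\right) + H{\left(P{\left(2 \cdot 2 \left(1 - 3\right),-3 \right)},8 \right)} = \left(\left(4642 - 2003\right) - -20091\right) + \left(\left(-14\right)^{2} - 1432\right) = \left(2639 + 20091\right) + \left(196 - 1432\right) = 22730 - 1236 = 21494$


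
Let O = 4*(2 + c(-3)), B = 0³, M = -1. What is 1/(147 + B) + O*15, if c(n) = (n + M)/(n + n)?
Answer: 23521/147 ≈ 160.01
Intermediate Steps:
B = 0
c(n) = (-1 + n)/(2*n) (c(n) = (n - 1)/(n + n) = (-1 + n)/((2*n)) = (-1 + n)*(1/(2*n)) = (-1 + n)/(2*n))
O = 32/3 (O = 4*(2 + (½)*(-1 - 3)/(-3)) = 4*(2 + (½)*(-⅓)*(-4)) = 4*(2 + ⅔) = 4*(8/3) = 32/3 ≈ 10.667)
1/(147 + B) + O*15 = 1/(147 + 0) + (32/3)*15 = 1/147 + 160 = 23521/147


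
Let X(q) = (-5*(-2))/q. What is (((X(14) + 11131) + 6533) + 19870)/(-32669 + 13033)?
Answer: -262743/137452 ≈ -1.9115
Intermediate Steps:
X(q) = 10/q
(((X(14) + 11131) + 6533) + 19870)/(-32669 + 13033) = (((10/14 + 11131) + 6533) + 19870)/(-32669 + 13033) = (((10*(1/14) + 11131) + 6533) + 19870)/(-19636) = (((5/7 + 11131) + 6533) + 19870)*(-1/19636) = ((77922/7 + 6533) + 19870)*(-1/19636) = (123653/7 + 19870)*(-1/19636) = (262743/7)*(-1/19636) = -262743/137452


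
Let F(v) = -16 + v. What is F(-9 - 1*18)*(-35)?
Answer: 1505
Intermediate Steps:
F(-9 - 1*18)*(-35) = (-16 + (-9 - 1*18))*(-35) = (-16 + (-9 - 18))*(-35) = (-16 - 27)*(-35) = -43*(-35) = 1505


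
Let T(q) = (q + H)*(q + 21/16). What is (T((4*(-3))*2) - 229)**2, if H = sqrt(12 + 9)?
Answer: 28249453/256 - 229053*sqrt(21)/16 ≈ 44746.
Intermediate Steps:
H = sqrt(21) ≈ 4.5826
T(q) = (21/16 + q)*(q + sqrt(21)) (T(q) = (q + sqrt(21))*(q + 21/16) = (q + sqrt(21))*(21/16 + q) = (21/16 + q)*(q + sqrt(21)))
(T((4*(-3))*2) - 229)**2 = ((((4*(-3))*2)**2 + 21*((4*(-3))*2)/16 + 21*sqrt(21)/16 + ((4*(-3))*2)*sqrt(21)) - 229)**2 = (((-12*2)**2 + 21*(-12*2)/16 + 21*sqrt(21)/16 + (-12*2)*sqrt(21)) - 229)**2 = (((-24)**2 + (21/16)*(-24) + 21*sqrt(21)/16 - 24*sqrt(21)) - 229)**2 = ((576 - 63/2 + 21*sqrt(21)/16 - 24*sqrt(21)) - 229)**2 = ((1089/2 - 363*sqrt(21)/16) - 229)**2 = (631/2 - 363*sqrt(21)/16)**2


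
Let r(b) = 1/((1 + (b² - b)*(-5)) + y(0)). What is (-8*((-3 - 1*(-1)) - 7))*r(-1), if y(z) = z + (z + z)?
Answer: -8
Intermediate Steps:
y(z) = 3*z (y(z) = z + 2*z = 3*z)
r(b) = 1/(1 - 5*b² + 5*b) (r(b) = 1/((1 + (b² - b)*(-5)) + 3*0) = 1/((1 + (-5*b² + 5*b)) + 0) = 1/((1 - 5*b² + 5*b) + 0) = 1/(1 - 5*b² + 5*b))
(-8*((-3 - 1*(-1)) - 7))*r(-1) = (-8*((-3 - 1*(-1)) - 7))/(1 - 5*(-1)² + 5*(-1)) = (-8*((-3 + 1) - 7))/(1 - 5*1 - 5) = (-8*(-2 - 7))/(1 - 5 - 5) = -8*(-9)/(-9) = 72*(-⅑) = -8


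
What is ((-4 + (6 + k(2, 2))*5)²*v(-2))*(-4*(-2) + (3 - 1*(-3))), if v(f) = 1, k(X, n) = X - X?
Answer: 9464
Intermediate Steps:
k(X, n) = 0
((-4 + (6 + k(2, 2))*5)²*v(-2))*(-4*(-2) + (3 - 1*(-3))) = ((-4 + (6 + 0)*5)²*1)*(-4*(-2) + (3 - 1*(-3))) = ((-4 + 6*5)²*1)*(8 + (3 + 3)) = ((-4 + 30)²*1)*(8 + 6) = (26²*1)*14 = (676*1)*14 = 676*14 = 9464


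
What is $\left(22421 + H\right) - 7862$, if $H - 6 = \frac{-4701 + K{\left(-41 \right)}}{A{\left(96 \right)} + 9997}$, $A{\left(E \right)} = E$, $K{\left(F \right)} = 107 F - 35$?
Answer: $\frac{146995422}{10093} \approx 14564.0$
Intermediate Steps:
$K{\left(F \right)} = -35 + 107 F$
$H = \frac{51435}{10093}$ ($H = 6 + \frac{-4701 + \left(-35 + 107 \left(-41\right)\right)}{96 + 9997} = 6 + \frac{-4701 - 4422}{10093} = 6 + \left(-4701 - 4422\right) \frac{1}{10093} = 6 - \frac{9123}{10093} = \frac{51435}{10093} \approx 5.0961$)
$\left(22421 + H\right) - 7862 = \left(22421 + \frac{51435}{10093}\right) - 7862 = \frac{226346588}{10093} - 7862 = \frac{146995422}{10093}$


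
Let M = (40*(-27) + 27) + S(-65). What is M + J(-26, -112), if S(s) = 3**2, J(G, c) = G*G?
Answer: -368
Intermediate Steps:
J(G, c) = G**2
S(s) = 9
M = -1044 (M = (40*(-27) + 27) + 9 = (-1080 + 27) + 9 = -1053 + 9 = -1044)
M + J(-26, -112) = -1044 + (-26)**2 = -1044 + 676 = -368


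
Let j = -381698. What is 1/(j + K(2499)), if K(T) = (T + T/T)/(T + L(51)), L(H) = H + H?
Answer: -2601/992793998 ≈ -2.6199e-6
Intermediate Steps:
L(H) = 2*H
K(T) = (1 + T)/(102 + T) (K(T) = (T + T/T)/(T + 2*51) = (T + 1)/(T + 102) = (1 + T)/(102 + T))
1/(j + K(2499)) = 1/(-381698 + (1 + 2499)/(102 + 2499)) = 1/(-381698 + 2500/2601) = 1/(-992793998/2601) = -2601/992793998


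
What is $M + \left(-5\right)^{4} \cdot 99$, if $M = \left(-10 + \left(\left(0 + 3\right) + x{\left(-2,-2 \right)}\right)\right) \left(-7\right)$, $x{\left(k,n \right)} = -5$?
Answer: $61959$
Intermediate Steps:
$M = 84$ ($M = \left(-10 + \left(\left(0 + 3\right) - 5\right)\right) \left(-7\right) = \left(-10 + \left(3 - 5\right)\right) \left(-7\right) = \left(-10 - 2\right) \left(-7\right) = \left(-12\right) \left(-7\right) = 84$)
$M + \left(-5\right)^{4} \cdot 99 = 84 + \left(-5\right)^{4} \cdot 99 = 84 + 625 \cdot 99 = 84 + 61875 = 61959$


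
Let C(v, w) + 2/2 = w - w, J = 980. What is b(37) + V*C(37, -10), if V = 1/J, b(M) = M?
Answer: 36259/980 ≈ 36.999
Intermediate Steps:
C(v, w) = -1 (C(v, w) = -1 + (w - w) = -1 + 0 = -1)
V = 1/980 ≈ 0.0010204
b(37) + V*C(37, -10) = 37 + (1/980)*(-1) = 37 - 1/980 = 36259/980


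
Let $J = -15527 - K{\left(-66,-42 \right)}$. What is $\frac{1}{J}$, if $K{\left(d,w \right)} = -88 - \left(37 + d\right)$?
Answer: $- \frac{1}{15468} \approx -6.465 \cdot 10^{-5}$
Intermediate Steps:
$K{\left(d,w \right)} = -125 - d$
$J = -15468$ ($J = -15527 - \left(-125 - -66\right) = -15527 - \left(-125 + 66\right) = -15527 - -59 = -15527 + 59 = -15468$)
$\frac{1}{J} = \frac{1}{-15468} = - \frac{1}{15468}$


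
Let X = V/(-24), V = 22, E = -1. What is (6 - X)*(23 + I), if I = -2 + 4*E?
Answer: 1411/12 ≈ 117.58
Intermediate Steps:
X = -11/12 (X = 22/(-24) = 22*(-1/24) = -11/12 ≈ -0.91667)
I = -6 (I = -2 + 4*(-1) = -2 - 4 = -6)
(6 - X)*(23 + I) = (6 - 1*(-11/12))*(23 - 6) = (6 + 11/12)*17 = (83/12)*17 = 1411/12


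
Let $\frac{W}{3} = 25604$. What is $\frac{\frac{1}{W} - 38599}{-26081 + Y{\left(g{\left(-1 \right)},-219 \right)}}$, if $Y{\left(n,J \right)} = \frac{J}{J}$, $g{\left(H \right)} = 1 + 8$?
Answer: $\frac{2964866387}{2003256960} \approx 1.48$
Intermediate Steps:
$g{\left(H \right)} = 9$
$W = 76812$ ($W = 3 \cdot 25604 = 76812$)
$Y{\left(n,J \right)} = 1$
$\frac{\frac{1}{W} - 38599}{-26081 + Y{\left(g{\left(-1 \right)},-219 \right)}} = \frac{\frac{1}{76812} - 38599}{-26081 + 1} = \frac{\frac{1}{76812} - 38599}{-26080} = \left(- \frac{2964866387}{76812}\right) \left(- \frac{1}{26080}\right) = \frac{2964866387}{2003256960}$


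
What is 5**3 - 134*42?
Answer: -5503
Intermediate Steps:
5**3 - 134*42 = 125 - 5628 = -5503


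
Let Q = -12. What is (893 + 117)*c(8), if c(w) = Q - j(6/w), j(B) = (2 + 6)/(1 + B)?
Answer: -117160/7 ≈ -16737.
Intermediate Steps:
j(B) = 8/(1 + B)
c(w) = -12 - 8/(1 + 6/w)
(893 + 117)*c(8) = (893 + 117)*(4*(-18 - 5*8)/(6 + 8)) = 1010*(4*(-18 - 40)/14) = 1010*(4*(1/14)*(-58)) = 1010*(-116/7) = -117160/7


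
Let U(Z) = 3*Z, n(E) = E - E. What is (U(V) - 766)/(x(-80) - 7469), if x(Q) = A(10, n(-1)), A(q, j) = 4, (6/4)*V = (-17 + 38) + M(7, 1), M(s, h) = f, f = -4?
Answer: 732/7465 ≈ 0.098058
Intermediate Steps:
M(s, h) = -4
n(E) = 0
V = 34/3 (V = 2*((-17 + 38) - 4)/3 = 2*(21 - 4)/3 = (2/3)*17 = 34/3 ≈ 11.333)
x(Q) = 4
(U(V) - 766)/(x(-80) - 7469) = (3*(34/3) - 766)/(4 - 7469) = (34 - 766)/(-7465) = -732*(-1/7465) = 732/7465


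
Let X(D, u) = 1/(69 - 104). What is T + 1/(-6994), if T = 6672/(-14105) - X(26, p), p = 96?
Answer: -3373807/7588490 ≈ -0.44460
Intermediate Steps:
X(D, u) = -1/35 (X(D, u) = 1/(-35) = -1/35)
T = -6269/14105 (T = 6672/(-14105) - 1*(-1/35) = 6672*(-1/14105) + 1/35 = -6672/14105 + 1/35 = -6269/14105 ≈ -0.44445)
T + 1/(-6994) = -6269/14105 + 1/(-6994) = -6269/14105 - 1/6994 = -3373807/7588490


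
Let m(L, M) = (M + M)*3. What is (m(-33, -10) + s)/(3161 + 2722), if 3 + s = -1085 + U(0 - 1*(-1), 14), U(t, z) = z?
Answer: -378/1961 ≈ -0.19276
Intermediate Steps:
m(L, M) = 6*M (m(L, M) = (2*M)*3 = 6*M)
s = -1074 (s = -3 + (-1085 + 14) = -3 - 1071 = -1074)
(m(-33, -10) + s)/(3161 + 2722) = (6*(-10) - 1074)/(3161 + 2722) = (-60 - 1074)/5883 = -1134*1/5883 = -378/1961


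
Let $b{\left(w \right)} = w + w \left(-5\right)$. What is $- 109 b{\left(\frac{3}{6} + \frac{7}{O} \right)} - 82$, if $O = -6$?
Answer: $- \frac{1118}{3} \approx -372.67$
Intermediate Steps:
$b{\left(w \right)} = - 4 w$ ($b{\left(w \right)} = w - 5 w = - 4 w$)
$- 109 b{\left(\frac{3}{6} + \frac{7}{O} \right)} - 82 = - 109 \left(- 4 \left(\frac{3}{6} + \frac{7}{-6}\right)\right) - 82 = - 109 \left(- 4 \left(3 \cdot \frac{1}{6} + 7 \left(- \frac{1}{6}\right)\right)\right) - 82 = - 109 \left(- 4 \left(\frac{1}{2} - \frac{7}{6}\right)\right) - 82 = - 109 \left(\left(-4\right) \left(- \frac{2}{3}\right)\right) - 82 = \left(-109\right) \frac{8}{3} - 82 = - \frac{872}{3} - 82 = - \frac{1118}{3}$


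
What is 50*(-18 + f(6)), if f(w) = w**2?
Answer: 900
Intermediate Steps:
50*(-18 + f(6)) = 50*(-18 + 6**2) = 50*(-18 + 36) = 50*18 = 900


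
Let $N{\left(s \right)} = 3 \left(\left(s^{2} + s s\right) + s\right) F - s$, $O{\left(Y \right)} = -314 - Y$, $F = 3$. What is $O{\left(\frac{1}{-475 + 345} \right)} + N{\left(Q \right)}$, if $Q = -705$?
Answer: $\frac{1162264481}{130} \approx 8.9405 \cdot 10^{6}$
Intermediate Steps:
$N{\left(s \right)} = 8 s + 18 s^{2}$ ($N{\left(s \right)} = 3 \left(\left(s^{2} + s s\right) + s\right) 3 - s = 3 \left(\left(s^{2} + s^{2}\right) + s\right) 3 - s = 3 \left(2 s^{2} + s\right) 3 - s = 3 \left(s + 2 s^{2}\right) 3 - s = 3 \left(3 s + 6 s^{2}\right) - s = \left(9 s + 18 s^{2}\right) - s = 8 s + 18 s^{2}$)
$O{\left(\frac{1}{-475 + 345} \right)} + N{\left(Q \right)} = \left(-314 - \frac{1}{-475 + 345}\right) + 2 \left(-705\right) \left(4 + 9 \left(-705\right)\right) = \left(-314 - \frac{1}{-130}\right) + 2 \left(-705\right) \left(4 - 6345\right) = \left(-314 - - \frac{1}{130}\right) + 2 \left(-705\right) \left(-6341\right) = \left(-314 + \frac{1}{130}\right) + 8940810 = - \frac{40819}{130} + 8940810 = \frac{1162264481}{130}$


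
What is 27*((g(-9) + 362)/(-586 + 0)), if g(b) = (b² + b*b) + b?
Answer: -13905/586 ≈ -23.729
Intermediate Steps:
g(b) = b + 2*b² (g(b) = (b² + b²) + b = 2*b² + b = b + 2*b²)
27*((g(-9) + 362)/(-586 + 0)) = 27*((-9*(1 + 2*(-9)) + 362)/(-586 + 0)) = 27*((-9*(1 - 18) + 362)/(-586)) = 27*((-9*(-17) + 362)*(-1/586)) = 27*((153 + 362)*(-1/586)) = 27*(515*(-1/586)) = 27*(-515/586) = -13905/586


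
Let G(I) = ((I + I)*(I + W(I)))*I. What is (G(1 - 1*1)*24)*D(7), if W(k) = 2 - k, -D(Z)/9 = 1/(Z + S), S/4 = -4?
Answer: 0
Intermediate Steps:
S = -16 (S = 4*(-4) = -16)
D(Z) = -9/(-16 + Z) (D(Z) = -9/(Z - 16) = -9/(-16 + Z))
G(I) = 4*I**2 (G(I) = ((I + I)*(I + (2 - I)))*I = ((2*I)*2)*I = (4*I)*I = 4*I**2)
(G(1 - 1*1)*24)*D(7) = ((4*(1 - 1*1)**2)*24)*(-9/(-16 + 7)) = ((4*(1 - 1)**2)*24)*(-9/(-9)) = ((4*0**2)*24)*(-9*(-1/9)) = ((4*0)*24)*1 = (0*24)*1 = 0*1 = 0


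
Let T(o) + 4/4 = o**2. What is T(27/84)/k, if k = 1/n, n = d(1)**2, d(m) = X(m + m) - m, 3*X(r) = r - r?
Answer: -703/784 ≈ -0.89668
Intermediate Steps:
X(r) = 0 (X(r) = (r - r)/3 = (1/3)*0 = 0)
d(m) = -m (d(m) = 0 - m = -m)
n = 1 (n = (-1*1)**2 = (-1)**2 = 1)
k = 1 (k = 1/1 = 1)
T(o) = -1 + o**2
T(27/84)/k = (-1 + (27/84)**2)/1 = (-1 + (27*(1/84))**2)*1 = (-1 + (9/28)**2)*1 = (-1 + 81/784)*1 = -703/784*1 = -703/784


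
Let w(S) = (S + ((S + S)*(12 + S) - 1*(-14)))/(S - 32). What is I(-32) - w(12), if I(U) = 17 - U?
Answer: 791/10 ≈ 79.100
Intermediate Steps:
w(S) = (14 + S + 2*S*(12 + S))/(-32 + S) (w(S) = (S + ((2*S)*(12 + S) + 14))/(-32 + S) = (S + (2*S*(12 + S) + 14))/(-32 + S) = (S + (14 + 2*S*(12 + S)))/(-32 + S) = (14 + S + 2*S*(12 + S))/(-32 + S))
I(-32) - w(12) = (17 - 1*(-32)) - (14 + 2*12² + 25*12)/(-32 + 12) = (17 + 32) - (14 + 2*144 + 300)/(-20) = 49 - (-1)*(14 + 288 + 300)/20 = 49 - (-1)*602/20 = 49 - 1*(-301/10) = 49 + 301/10 = 791/10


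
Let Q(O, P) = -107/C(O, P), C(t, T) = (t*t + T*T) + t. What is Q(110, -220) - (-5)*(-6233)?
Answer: -1888910757/60610 ≈ -31165.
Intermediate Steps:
C(t, T) = t + T**2 + t**2 (C(t, T) = (t**2 + T**2) + t = (T**2 + t**2) + t = t + T**2 + t**2)
Q(O, P) = -107/(O + O**2 + P**2) (Q(O, P) = -107/(O + P**2 + O**2) = -107/(O + O**2 + P**2))
Q(110, -220) - (-5)*(-6233) = -107/(110 + 110**2 + (-220)**2) - (-5)*(-6233) = -107/(110 + 12100 + 48400) - 1*31165 = -107/60610 - 31165 = -1888910757/60610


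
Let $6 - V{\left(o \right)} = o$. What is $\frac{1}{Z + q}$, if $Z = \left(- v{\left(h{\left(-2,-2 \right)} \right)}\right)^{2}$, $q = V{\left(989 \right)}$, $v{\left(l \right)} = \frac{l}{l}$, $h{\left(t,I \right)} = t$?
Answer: $- \frac{1}{982} \approx -0.0010183$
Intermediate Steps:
$v{\left(l \right)} = 1$
$V{\left(o \right)} = 6 - o$
$q = -983$ ($q = 6 - 989 = -983$)
$Z = 1$ ($Z = \left(\left(-1\right) 1\right)^{2} = \left(-1\right)^{2} = 1$)
$\frac{1}{Z + q} = \frac{1}{1 - 983} = \frac{1}{-982} = - \frac{1}{982}$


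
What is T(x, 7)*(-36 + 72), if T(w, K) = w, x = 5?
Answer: 180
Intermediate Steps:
T(x, 7)*(-36 + 72) = 5*(-36 + 72) = 5*36 = 180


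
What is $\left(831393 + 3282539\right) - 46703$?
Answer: $4067229$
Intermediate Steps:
$\left(831393 + 3282539\right) - 46703 = 4113932 - 46703 = 4067229$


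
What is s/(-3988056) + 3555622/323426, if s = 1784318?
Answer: 3400731204341/322460249964 ≈ 10.546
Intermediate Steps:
s/(-3988056) + 3555622/323426 = 1784318/(-3988056) + 3555622/323426 = 1784318*(-1/3988056) + 3555622*(1/323426) = -892159/1994028 + 1777811/161713 = 3400731204341/322460249964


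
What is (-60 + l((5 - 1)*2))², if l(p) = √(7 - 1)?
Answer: (60 - √6)² ≈ 3312.1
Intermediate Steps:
l(p) = √6
(-60 + l((5 - 1)*2))² = (-60 + √6)²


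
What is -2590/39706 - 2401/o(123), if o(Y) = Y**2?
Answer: -67259108/300356037 ≈ -0.22393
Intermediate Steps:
-2590/39706 - 2401/o(123) = -2590/39706 - 2401/(123**2) = -2590*1/39706 - 2401/15129 = -1295/19853 - 2401*1/15129 = -1295/19853 - 2401/15129 = -67259108/300356037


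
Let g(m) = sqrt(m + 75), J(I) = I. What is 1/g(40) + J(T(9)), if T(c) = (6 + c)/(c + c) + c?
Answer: 59/6 + sqrt(115)/115 ≈ 9.9266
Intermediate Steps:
T(c) = c + (6 + c)/(2*c) (T(c) = (6 + c)/((2*c)) + c = (6 + c)*(1/(2*c)) + c = (6 + c)/(2*c) + c = c + (6 + c)/(2*c))
g(m) = sqrt(75 + m)
1/g(40) + J(T(9)) = 1/(sqrt(75 + 40)) + (1/2 + 9 + 3/9) = 1/(sqrt(115)) + (1/2 + 9 + 3*(1/9)) = sqrt(115)/115 + (1/2 + 9 + 1/3) = sqrt(115)/115 + 59/6 = 59/6 + sqrt(115)/115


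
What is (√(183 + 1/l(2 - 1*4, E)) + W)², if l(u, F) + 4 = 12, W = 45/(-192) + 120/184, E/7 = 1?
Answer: 397170545/2166784 + 615*√2930/2944 ≈ 194.61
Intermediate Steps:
E = 7 (E = 7*1 = 7)
W = 615/1472 (W = 45*(-1/192) + 120*(1/184) = -15/64 + 15/23 = 615/1472 ≈ 0.41780)
l(u, F) = 8 (l(u, F) = -4 + 12 = 8)
(√(183 + 1/l(2 - 1*4, E)) + W)² = (√(183 + 1/8) + 615/1472)² = (√(183 + ⅛) + 615/1472)² = (√(1465/8) + 615/1472)² = (√2930/4 + 615/1472)² = (615/1472 + √2930/4)²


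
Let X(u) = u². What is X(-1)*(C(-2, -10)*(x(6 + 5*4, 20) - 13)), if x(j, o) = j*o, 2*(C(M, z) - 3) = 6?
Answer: 3042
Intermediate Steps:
C(M, z) = 6 (C(M, z) = 3 + (½)*6 = 3 + 3 = 6)
X(-1)*(C(-2, -10)*(x(6 + 5*4, 20) - 13)) = (-1)²*(6*((6 + 5*4)*20 - 13)) = 1*(6*((6 + 20)*20 - 13)) = 1*(6*(26*20 - 13)) = 1*(6*(520 - 13)) = 1*(6*507) = 1*3042 = 3042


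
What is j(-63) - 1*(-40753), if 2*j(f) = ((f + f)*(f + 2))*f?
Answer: -201356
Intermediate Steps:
j(f) = f²*(2 + f) (j(f) = (((f + f)*(f + 2))*f)/2 = (((2*f)*(2 + f))*f)/2 = ((2*f*(2 + f))*f)/2 = (2*f²*(2 + f))/2 = f²*(2 + f))
j(-63) - 1*(-40753) = (-63)²*(2 - 63) - 1*(-40753) = 3969*(-61) + 40753 = -242109 + 40753 = -201356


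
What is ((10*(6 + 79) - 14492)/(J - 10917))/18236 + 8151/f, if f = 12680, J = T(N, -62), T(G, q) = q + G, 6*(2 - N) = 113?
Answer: 490383490923/762778143400 ≈ 0.64289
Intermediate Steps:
N = -101/6 (N = 2 - ⅙*113 = 2 - 113/6 = -101/6 ≈ -16.833)
T(G, q) = G + q
J = -473/6 (J = -101/6 - 62 = -473/6 ≈ -78.833)
((10*(6 + 79) - 14492)/(J - 10917))/18236 + 8151/f = ((10*(6 + 79) - 14492)/(-473/6 - 10917))/18236 + 8151/12680 = ((10*85 - 14492)/(-65975/6))*(1/18236) + 8151*(1/12680) = ((850 - 14492)*(-6/65975))*(1/18236) + 8151/12680 = -13642*(-6/65975)*(1/18236) + 8151/12680 = (81852/65975)*(1/18236) + 8151/12680 = 20463/300780025 + 8151/12680 = 490383490923/762778143400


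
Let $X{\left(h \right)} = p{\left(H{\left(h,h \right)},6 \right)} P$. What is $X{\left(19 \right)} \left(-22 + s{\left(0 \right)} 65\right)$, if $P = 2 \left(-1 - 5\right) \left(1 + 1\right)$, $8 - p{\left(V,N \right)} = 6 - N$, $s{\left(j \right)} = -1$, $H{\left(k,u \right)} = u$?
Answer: $16704$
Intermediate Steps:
$p{\left(V,N \right)} = 2 + N$ ($p{\left(V,N \right)} = 8 - \left(6 - N\right) = 8 + \left(-6 + N\right) = 2 + N$)
$P = -24$ ($P = 2 \left(\left(-6\right) 2\right) = 2 \left(-12\right) = -24$)
$X{\left(h \right)} = -192$ ($X{\left(h \right)} = \left(2 + 6\right) \left(-24\right) = 8 \left(-24\right) = -192$)
$X{\left(19 \right)} \left(-22 + s{\left(0 \right)} 65\right) = - 192 \left(-22 - 65\right) = \left(-192\right) \left(-87\right) = 16704$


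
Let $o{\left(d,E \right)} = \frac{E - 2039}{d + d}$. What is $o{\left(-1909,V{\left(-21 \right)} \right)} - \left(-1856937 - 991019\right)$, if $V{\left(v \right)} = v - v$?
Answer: $\frac{10873498047}{3818} \approx 2.848 \cdot 10^{6}$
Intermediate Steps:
$V{\left(v \right)} = 0$
$o{\left(d,E \right)} = \frac{-2039 + E}{2 d}$
$o{\left(-1909,V{\left(-21 \right)} \right)} - \left(-1856937 - 991019\right) = \frac{-2039 + 0}{2 \left(-1909\right)} - \left(-1856937 - 991019\right) = \frac{1}{2} \left(- \frac{1}{1909}\right) \left(-2039\right) - \left(-1856937 - 991019\right) = \frac{2039}{3818} - -2847956 = \frac{2039}{3818} + 2847956 = \frac{10873498047}{3818}$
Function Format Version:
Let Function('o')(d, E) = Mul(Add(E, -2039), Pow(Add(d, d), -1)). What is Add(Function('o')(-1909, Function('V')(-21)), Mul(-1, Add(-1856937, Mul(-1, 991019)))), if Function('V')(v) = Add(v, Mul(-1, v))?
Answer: Rational(10873498047, 3818) ≈ 2.8480e+6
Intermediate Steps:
Function('V')(v) = 0
Function('o')(d, E) = Mul(Rational(1, 2), Pow(d, -1), Add(-2039, E)) (Function('o')(d, E) = Mul(Add(-2039, E), Pow(Mul(2, d), -1)) = Mul(Add(-2039, E), Mul(Rational(1, 2), Pow(d, -1))) = Mul(Rational(1, 2), Pow(d, -1), Add(-2039, E)))
Add(Function('o')(-1909, Function('V')(-21)), Mul(-1, Add(-1856937, Mul(-1, 991019)))) = Add(Mul(Rational(1, 2), Pow(-1909, -1), Add(-2039, 0)), Mul(-1, Add(-1856937, Mul(-1, 991019)))) = Add(Mul(Rational(1, 2), Rational(-1, 1909), -2039), Mul(-1, Add(-1856937, -991019))) = Add(Rational(2039, 3818), Mul(-1, -2847956)) = Add(Rational(2039, 3818), 2847956) = Rational(10873498047, 3818)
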